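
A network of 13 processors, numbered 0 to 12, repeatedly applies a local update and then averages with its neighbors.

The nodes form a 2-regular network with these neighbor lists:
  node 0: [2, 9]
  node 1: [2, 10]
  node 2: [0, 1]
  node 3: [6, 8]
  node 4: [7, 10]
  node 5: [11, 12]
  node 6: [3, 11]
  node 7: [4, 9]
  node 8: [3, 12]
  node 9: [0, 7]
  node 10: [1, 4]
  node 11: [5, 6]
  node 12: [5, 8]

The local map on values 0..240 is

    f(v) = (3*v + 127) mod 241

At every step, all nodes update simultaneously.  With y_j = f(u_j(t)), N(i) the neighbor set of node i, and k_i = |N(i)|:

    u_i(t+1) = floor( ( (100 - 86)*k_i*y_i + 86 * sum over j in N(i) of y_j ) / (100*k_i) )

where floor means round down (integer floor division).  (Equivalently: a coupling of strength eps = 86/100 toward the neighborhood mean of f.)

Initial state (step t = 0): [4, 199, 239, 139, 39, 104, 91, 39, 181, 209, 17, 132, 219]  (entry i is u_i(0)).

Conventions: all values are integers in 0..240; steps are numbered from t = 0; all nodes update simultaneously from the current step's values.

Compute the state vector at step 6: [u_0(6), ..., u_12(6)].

Answer: [119, 155, 178, 140, 144, 128, 117, 124, 218, 143, 194, 106, 200]

Derivation:
t=0: [4, 199, 239, 139, 39, 104, 91, 39, 181, 209, 17, 132, 219]
t=1: [84, 128, 77, 157, 78, 71, 66, 15, 79, 65, 26, 159, 174]
t=2: [104, 142, 88, 105, 178, 138, 114, 110, 138, 144, 92, 95, 118]
t=3: [125, 144, 136, 151, 187, 184, 191, 140, 197, 188, 130, 147, 84]
t=4: [115, 48, 49, 208, 71, 123, 109, 187, 134, 65, 126, 190, 205]
t=5: [81, 28, 116, 115, 112, 102, 134, 106, 26, 199, 58, 127, 28]
t=6: [119, 155, 178, 140, 144, 128, 117, 124, 218, 143, 194, 106, 200]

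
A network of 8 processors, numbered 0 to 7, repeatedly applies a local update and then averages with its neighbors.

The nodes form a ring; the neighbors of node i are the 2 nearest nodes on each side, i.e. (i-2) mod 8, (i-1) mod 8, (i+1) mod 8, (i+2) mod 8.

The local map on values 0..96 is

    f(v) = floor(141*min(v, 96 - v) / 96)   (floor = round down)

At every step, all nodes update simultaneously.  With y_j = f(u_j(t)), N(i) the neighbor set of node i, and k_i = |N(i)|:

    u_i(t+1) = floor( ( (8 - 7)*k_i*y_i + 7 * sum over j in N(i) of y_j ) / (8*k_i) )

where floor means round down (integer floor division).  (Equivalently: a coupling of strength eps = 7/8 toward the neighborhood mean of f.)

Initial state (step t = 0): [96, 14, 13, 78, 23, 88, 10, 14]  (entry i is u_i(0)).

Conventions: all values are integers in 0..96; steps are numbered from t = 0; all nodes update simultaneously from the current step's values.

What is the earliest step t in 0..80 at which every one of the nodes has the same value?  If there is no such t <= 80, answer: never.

Answer: 6
Key observation: Synchronization is absorbing here: once all nodes are equal they stay equal, and step 6 is the first all-equal step.

Derivation:
t=0: [96, 14, 13, 78, 23, 88, 10, 14]  (not all equal)
t=1: [15, 16, 19, 21, 19, 21, 15, 12]  (not all equal)
t=2: [22, 23, 25, 27, 27, 24, 23, 23]  (not all equal)
t=3: [33, 34, 35, 36, 36, 35, 34, 33]  (not all equal)
t=4: [49, 49, 50, 50, 50, 50, 49, 49]  (not all equal)
t=5: [68, 68, 67, 67, 67, 67, 68, 68]  (not all equal)
t=6: [41, 41, 41, 41, 41, 41, 41, 41]  (all equal)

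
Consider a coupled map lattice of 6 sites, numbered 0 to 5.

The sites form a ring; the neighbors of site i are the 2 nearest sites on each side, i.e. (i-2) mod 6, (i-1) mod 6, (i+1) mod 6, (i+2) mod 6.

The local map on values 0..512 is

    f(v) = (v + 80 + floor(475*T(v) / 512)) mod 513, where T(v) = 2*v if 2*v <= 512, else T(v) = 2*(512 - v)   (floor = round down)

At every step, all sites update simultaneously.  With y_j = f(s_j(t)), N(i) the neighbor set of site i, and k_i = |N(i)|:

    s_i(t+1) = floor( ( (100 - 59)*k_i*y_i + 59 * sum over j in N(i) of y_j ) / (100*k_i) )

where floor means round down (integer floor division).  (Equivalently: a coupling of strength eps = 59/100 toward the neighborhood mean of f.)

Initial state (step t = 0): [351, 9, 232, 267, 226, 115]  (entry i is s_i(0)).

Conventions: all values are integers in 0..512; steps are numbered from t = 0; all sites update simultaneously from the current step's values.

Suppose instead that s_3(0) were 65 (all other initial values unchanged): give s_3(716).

Answer: s_3(716) = 280
Key observation: The state at step 22, [280, 280, 280, 280, 280, 280], reappears at step 24: the system is in a cycle of period 2 from step 22 on.  Therefore the state at step 716 equals the state at step 22 + ((716 - 22) mod 2) = 22, which is [280, 280, 280, 280, 280, 280].

Derivation:
t=0: [351, 9, 232, 65, 226, 115]
t=1: [229, 207, 211, 249, 251, 284]
t=2: [220, 203, 207, 244, 254, 250]
t=3: [209, 192, 196, 237, 251, 246]
t=4: [183, 165, 170, 216, 234, 228]
t=5: [116, 95, 101, 155, 176, 169]
t=6: [291, 267, 274, 127, 151, 143]
t=7: [341, 336, 338, 412, 427, 422]
t=8: [204, 207, 206, 179, 175, 176]
t=9: [127, 131, 130, 98, 93, 94]
t=10: [416, 422, 420, 382, 377, 378]
t=11: [169, 166, 167, 181, 182, 182]
t=12: [57, 55, 55, 71, 73, 73]
t=13: [254, 251, 251, 270, 272, 272]
t=14: [286, 284, 284, 284, 285, 285]
t=15: [272, 273, 273, 273, 273, 273]
t=16: [283, 283, 283, 283, 283, 283]
t=17: [274, 274, 274, 274, 274, 274]
t=18: [282, 282, 282, 282, 282, 282]
t=19: [275, 275, 275, 275, 275, 275]
t=20: [281, 281, 281, 281, 281, 281]
t=21: [276, 276, 276, 276, 276, 276]
t=22: [280, 280, 280, 280, 280, 280]
t=23: [277, 277, 277, 277, 277, 277]
t=24: [280, 280, 280, 280, 280, 280]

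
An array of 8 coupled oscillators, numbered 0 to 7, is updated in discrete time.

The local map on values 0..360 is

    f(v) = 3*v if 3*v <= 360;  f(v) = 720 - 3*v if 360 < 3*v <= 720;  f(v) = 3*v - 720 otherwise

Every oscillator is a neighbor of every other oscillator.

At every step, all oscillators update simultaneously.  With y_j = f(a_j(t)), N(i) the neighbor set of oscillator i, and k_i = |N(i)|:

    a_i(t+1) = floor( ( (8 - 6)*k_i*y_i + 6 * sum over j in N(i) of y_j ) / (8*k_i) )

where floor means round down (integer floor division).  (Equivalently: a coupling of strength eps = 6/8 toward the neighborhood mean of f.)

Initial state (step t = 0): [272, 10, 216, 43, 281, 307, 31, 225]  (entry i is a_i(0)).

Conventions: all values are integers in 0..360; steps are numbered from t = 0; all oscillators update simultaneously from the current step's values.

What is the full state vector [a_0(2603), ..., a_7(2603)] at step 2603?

Answer: [252, 253, 253, 252, 252, 252, 252, 253]
Key observation: The state at step 31, [252, 253, 253, 252, 252, 252, 252, 253], reappears at step 35: the system is in a cycle of period 4 from step 31 on.  Therefore the state at step 2603 equals the state at step 31 + ((2603 - 31) mod 4) = 31, which is [252, 253, 253, 252, 252, 252, 252, 253].

Derivation:
t=0: [272, 10, 216, 43, 281, 307, 31, 225]
t=1: [98, 88, 94, 102, 102, 113, 97, 90]
t=2: [294, 289, 292, 295, 295, 300, 293, 290]
t=3: [160, 158, 159, 161, 161, 163, 160, 159]
t=4: [239, 240, 240, 239, 239, 238, 239, 240]
t=5: [2, 1, 1, 2, 2, 2, 2, 1]
t=6: [5, 4, 4, 5, 5, 5, 5, 4]
t=7: [14, 13, 13, 14, 14, 14, 14, 13]
t=8: [41, 40, 40, 41, 41, 41, 41, 40]
t=9: [122, 121, 121, 122, 122, 122, 122, 121]
t=10: [354, 355, 355, 354, 354, 354, 354, 355]
t=11: [342, 343, 343, 342, 342, 342, 342, 343]
t=12: [306, 307, 307, 306, 306, 306, 306, 307]
t=13: [198, 199, 199, 198, 198, 198, 198, 199]
t=14: [125, 124, 124, 125, 125, 125, 125, 124]
t=15: [345, 346, 346, 345, 345, 345, 345, 346]
t=16: [315, 316, 316, 315, 315, 315, 315, 316]
t=17: [225, 226, 226, 225, 225, 225, 225, 226]
t=18: [44, 43, 43, 44, 44, 44, 44, 43]
t=19: [131, 130, 130, 131, 131, 131, 131, 130]
t=20: [327, 328, 328, 327, 327, 327, 327, 328]
t=21: [261, 262, 262, 261, 261, 261, 261, 262]
t=22: [63, 64, 64, 63, 63, 63, 63, 64]
t=23: [189, 190, 190, 189, 189, 189, 189, 190]
t=24: [152, 151, 151, 152, 152, 152, 152, 151]
t=25: [264, 265, 265, 264, 264, 264, 264, 265]
t=26: [72, 73, 73, 72, 72, 72, 72, 73]
t=27: [216, 217, 217, 216, 216, 216, 216, 217]
t=28: [71, 70, 70, 71, 71, 71, 71, 70]
t=29: [212, 211, 211, 212, 212, 212, 212, 211]
t=30: [84, 85, 85, 84, 84, 84, 84, 85]
t=31: [252, 253, 253, 252, 252, 252, 252, 253]
t=32: [36, 37, 37, 36, 36, 36, 36, 37]
t=33: [108, 109, 109, 108, 108, 108, 108, 109]
t=34: [324, 325, 325, 324, 324, 324, 324, 325]
t=35: [252, 253, 253, 252, 252, 252, 252, 253]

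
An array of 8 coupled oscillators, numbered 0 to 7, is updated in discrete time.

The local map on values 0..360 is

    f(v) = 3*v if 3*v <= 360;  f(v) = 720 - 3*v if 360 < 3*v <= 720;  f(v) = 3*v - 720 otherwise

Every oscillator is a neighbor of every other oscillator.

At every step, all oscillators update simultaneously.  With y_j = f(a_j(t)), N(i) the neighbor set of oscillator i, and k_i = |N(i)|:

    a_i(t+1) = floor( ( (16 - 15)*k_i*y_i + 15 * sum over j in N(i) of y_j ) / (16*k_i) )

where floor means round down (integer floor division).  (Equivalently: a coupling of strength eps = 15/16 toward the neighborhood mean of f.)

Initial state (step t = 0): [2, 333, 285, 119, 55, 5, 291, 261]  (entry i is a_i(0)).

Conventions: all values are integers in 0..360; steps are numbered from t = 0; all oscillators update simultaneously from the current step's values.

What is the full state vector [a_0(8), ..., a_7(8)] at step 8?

Simulating step by step:
t=0: [2, 333, 285, 119, 55, 5, 291, 261]
t=1: [156, 137, 147, 131, 145, 156, 146, 152]
t=2: [283, 279, 281, 277, 280, 283, 281, 282]
t=3: [121, 122, 122, 123, 122, 121, 122, 121]
t=4: [354, 354, 354, 355, 354, 354, 354, 354]
t=5: [342, 342, 342, 342, 342, 342, 342, 342]
t=6: [306, 306, 306, 306, 306, 306, 306, 306]
t=7: [198, 198, 198, 198, 198, 198, 198, 198]
t=8: [126, 126, 126, 126, 126, 126, 126, 126]

Answer: [126, 126, 126, 126, 126, 126, 126, 126]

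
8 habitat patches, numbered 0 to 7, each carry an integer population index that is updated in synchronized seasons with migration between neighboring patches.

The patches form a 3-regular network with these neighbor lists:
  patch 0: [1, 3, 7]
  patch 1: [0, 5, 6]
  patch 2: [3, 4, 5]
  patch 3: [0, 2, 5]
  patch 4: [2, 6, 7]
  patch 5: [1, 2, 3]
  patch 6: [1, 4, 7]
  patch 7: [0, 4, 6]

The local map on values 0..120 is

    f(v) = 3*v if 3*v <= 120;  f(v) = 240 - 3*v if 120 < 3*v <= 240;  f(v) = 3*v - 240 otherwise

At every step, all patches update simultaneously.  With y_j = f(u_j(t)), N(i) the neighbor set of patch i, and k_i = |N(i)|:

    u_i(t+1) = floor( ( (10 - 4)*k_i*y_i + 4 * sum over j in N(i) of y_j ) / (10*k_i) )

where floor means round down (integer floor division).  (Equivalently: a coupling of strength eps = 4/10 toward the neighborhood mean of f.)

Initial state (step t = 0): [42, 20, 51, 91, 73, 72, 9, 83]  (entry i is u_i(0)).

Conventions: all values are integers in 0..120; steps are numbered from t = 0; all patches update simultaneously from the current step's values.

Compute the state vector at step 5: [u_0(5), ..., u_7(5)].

Simulating step by step:
t=0: [42, 20, 51, 91, 73, 72, 9, 83]
t=1: [82, 58, 62, 49, 29, 38, 28, 27]
t=2: [35, 66, 71, 79, 81, 96, 81, 72]
t=3: [72, 46, 23, 25, 9, 38, 11, 29]
t=4: [49, 84, 70, 72, 41, 101, 48, 63]
t=5: [67, 40, 45, 39, 93, 46, 81, 71]

Answer: [67, 40, 45, 39, 93, 46, 81, 71]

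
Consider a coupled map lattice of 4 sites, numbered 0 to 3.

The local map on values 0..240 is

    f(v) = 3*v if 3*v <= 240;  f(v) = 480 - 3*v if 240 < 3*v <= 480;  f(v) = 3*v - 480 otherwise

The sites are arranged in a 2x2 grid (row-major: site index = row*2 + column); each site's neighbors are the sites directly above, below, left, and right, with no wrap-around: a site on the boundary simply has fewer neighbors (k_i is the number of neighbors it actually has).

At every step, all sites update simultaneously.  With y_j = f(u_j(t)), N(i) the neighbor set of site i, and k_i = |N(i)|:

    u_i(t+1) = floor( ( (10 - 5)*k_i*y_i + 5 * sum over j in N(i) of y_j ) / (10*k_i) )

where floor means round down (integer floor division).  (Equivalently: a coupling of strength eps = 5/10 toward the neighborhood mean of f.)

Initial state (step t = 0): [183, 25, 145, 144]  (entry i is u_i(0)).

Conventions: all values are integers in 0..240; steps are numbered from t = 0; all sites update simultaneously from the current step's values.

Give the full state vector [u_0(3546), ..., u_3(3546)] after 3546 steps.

Simulating step by step:
t=0: [183, 25, 145, 144]
t=1: [64, 66, 51, 54]
t=2: [183, 187, 165, 168]
t=3: [58, 63, 30, 36]
t=4: [156, 165, 115, 123]
t=5: [43, 38, 98, 93]
t=6: [139, 139, 175, 175]
t=7: [58, 58, 49, 49]
t=8: [167, 167, 153, 153]
t=9: [21, 21, 21, 21]
t=10: [63, 63, 63, 63]
t=11: [189, 189, 189, 189]
t=12: [87, 87, 87, 87]
t=13: [219, 219, 219, 219]
t=14: [177, 177, 177, 177]
t=15: [51, 51, 51, 51]
t=16: [153, 153, 153, 153]
t=17: [21, 21, 21, 21]

Answer: [63, 63, 63, 63]
Key observation: The state at step 9, [21, 21, 21, 21], reappears at step 17: the system is in a cycle of period 8 from step 9 on.  Therefore the state at step 3546 equals the state at step 9 + ((3546 - 9) mod 8) = 10, which is [63, 63, 63, 63].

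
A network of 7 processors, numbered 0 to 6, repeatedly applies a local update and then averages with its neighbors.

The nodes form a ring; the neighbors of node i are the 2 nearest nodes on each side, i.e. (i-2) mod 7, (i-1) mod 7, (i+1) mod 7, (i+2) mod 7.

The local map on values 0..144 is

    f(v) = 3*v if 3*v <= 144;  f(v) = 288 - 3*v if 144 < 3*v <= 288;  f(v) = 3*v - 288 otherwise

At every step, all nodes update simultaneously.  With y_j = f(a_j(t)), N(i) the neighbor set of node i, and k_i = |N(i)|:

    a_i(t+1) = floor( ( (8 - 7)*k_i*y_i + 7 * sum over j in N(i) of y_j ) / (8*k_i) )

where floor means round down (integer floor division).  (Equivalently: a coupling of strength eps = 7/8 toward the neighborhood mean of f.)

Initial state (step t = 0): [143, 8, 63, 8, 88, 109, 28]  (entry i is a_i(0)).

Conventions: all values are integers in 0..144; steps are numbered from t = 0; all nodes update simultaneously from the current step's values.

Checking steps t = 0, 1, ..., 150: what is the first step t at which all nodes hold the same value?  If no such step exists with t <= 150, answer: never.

Simulating step by step:
t=0: [143, 8, 63, 8, 88, 109, 28]  (not all equal)
t=1: [71, 79, 58, 43, 56, 64, 60]  (not all equal)
t=2: [90, 99, 96, 99, 112, 106, 88]  (not all equal)
t=3: [16, 12, 18, 20, 19, 25, 25]  (not all equal)
t=4: [58, 56, 50, 56, 64, 61, 56]  (not all equal)
t=5: [119, 122, 115, 115, 117, 111, 110]  (not all equal)
t=6: [57, 58, 65, 60, 51, 56, 61]  (not all equal)
t=7: [109, 106, 115, 114, 110, 116, 119]  (not all equal)
t=8: [52, 51, 43, 48, 57, 52, 46]  (not all equal)
t=9: [133, 135, 131, 130, 133, 132, 130]  (not all equal)
t=10: [108, 106, 109, 109, 105, 106, 110]  (not all equal)
t=11: [35, 37, 33, 32, 36, 35, 32]  (not all equal)
t=12: [103, 100, 104, 104, 100, 101, 105]  (not all equal)
t=13: [19, 22, 18, 16, 21, 20, 16]  (not all equal)
t=14: [57, 53, 57, 59, 53, 54, 59]  (not all equal)
t=15: [120, 115, 120, 123, 117, 118, 123]  (not all equal)
t=16: [69, 74, 68, 66, 73, 73, 66]  (not all equal)
t=17: [77, 83, 77, 74, 81, 80, 73]  (not all equal)
t=18: [53, 59, 52, 49, 58, 57, 49]  (not all equal)
t=19: [125, 132, 124, 121, 130, 129, 120]  (not all equal)
t=20: [90, 83, 91, 95, 84, 85, 95]  (not all equal)
t=21: [21, 13, 22, 27, 16, 17, 27]  (not all equal)
t=22: [59, 68, 58, 54, 67, 66, 54]  (not all equal)
t=23: [104, 114, 103, 97, 110, 109, 97]  (not all equal)
t=24: [28, 17, 29, 34, 19, 20, 35]  (not all equal)
t=25: [76, 89, 75, 68, 84, 83, 68]  (not all equal)
t=26: [52, 66, 51, 45, 63, 62, 44]  (not all equal)
t=27: [116, 128, 116, 110, 122, 121, 109]  (not all equal)
t=28: [66, 55, 67, 72, 57, 57, 72]  (not all equal)
t=29: [98, 85, 98, 106, 90, 91, 106]  (not all equal)
t=30: [19, 19, 19, 19, 19, 20, 19]  (not all equal)
t=31: [57, 57, 57, 57, 57, 57, 57]  (all equal)

Answer: 31
Key observation: Synchronization is absorbing here: once all nodes are equal they stay equal, and step 31 is the first all-equal step.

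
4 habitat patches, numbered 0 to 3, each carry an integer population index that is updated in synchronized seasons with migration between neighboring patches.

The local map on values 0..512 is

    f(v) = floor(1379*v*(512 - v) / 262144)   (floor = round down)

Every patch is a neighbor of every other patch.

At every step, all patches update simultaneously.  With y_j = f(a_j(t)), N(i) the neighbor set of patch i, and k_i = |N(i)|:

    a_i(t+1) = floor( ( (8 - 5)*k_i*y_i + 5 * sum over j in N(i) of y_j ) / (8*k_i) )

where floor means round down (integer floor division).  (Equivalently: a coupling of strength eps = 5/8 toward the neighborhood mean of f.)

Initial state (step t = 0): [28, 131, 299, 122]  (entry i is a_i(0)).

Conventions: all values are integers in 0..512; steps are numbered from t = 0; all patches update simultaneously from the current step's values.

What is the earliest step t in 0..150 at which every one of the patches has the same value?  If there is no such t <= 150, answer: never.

Answer: 3
Key observation: Synchronization is absorbing here: once all patches are equal they stay equal, and step 3 is the first all-equal step.

Derivation:
t=0: [28, 131, 299, 122]  (not all equal)
t=1: [203, 234, 247, 232]  (not all equal)
t=2: [337, 339, 339, 339]  (not all equal)
t=3: [308, 308, 308, 308]  (all equal)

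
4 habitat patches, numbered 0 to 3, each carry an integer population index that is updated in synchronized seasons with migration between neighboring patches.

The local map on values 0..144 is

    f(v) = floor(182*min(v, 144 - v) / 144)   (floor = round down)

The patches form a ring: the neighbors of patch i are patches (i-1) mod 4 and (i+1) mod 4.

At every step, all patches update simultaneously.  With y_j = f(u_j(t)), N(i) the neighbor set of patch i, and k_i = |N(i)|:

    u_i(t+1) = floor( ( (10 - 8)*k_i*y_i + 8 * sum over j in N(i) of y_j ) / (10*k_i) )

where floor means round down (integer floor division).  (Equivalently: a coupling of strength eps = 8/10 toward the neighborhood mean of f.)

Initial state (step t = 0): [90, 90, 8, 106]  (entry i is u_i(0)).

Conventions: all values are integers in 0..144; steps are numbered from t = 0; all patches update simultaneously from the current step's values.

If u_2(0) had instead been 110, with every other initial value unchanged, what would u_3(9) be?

Simulating step by step:
t=0: [90, 90, 110, 106]
t=1: [60, 57, 54, 53]
t=2: [70, 71, 68, 70]
t=3: [88, 87, 87, 86]
t=4: [72, 71, 72, 71]
t=5: [89, 90, 89, 90]
t=6: [68, 68, 68, 68]
t=7: [85, 85, 85, 85]
t=8: [74, 74, 74, 74]
t=9: [88, 88, 88, 88]

Answer: u_3(9) = 88
Key observation: This trace re-runs the system from the modified initial state.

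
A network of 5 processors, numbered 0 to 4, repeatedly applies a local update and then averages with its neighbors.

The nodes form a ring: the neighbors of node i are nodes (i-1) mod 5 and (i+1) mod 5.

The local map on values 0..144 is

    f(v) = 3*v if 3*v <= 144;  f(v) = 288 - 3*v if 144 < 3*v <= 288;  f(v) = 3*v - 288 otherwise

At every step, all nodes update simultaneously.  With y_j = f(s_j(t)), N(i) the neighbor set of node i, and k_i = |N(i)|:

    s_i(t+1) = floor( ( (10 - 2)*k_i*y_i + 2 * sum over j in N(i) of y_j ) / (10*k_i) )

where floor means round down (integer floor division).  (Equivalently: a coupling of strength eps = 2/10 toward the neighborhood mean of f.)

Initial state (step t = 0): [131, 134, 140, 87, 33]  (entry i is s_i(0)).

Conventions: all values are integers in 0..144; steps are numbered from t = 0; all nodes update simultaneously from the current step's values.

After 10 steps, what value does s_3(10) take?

Simulating step by step:
t=0: [131, 134, 140, 87, 33]
t=1: [105, 114, 119, 44, 92]
t=2: [28, 52, 73, 113, 25]
t=3: [87, 120, 73, 55, 73]
t=4: [35, 67, 74, 112, 70]
t=5: [100, 86, 66, 52, 77]
t=6: [18, 34, 88, 120, 60]
t=7: [64, 89, 36, 70, 99]
t=8: [79, 37, 96, 74, 24]
t=9: [59, 93, 17, 60, 69]
t=10: [97, 23, 52, 99, 86]

Answer: s_3(10) = 99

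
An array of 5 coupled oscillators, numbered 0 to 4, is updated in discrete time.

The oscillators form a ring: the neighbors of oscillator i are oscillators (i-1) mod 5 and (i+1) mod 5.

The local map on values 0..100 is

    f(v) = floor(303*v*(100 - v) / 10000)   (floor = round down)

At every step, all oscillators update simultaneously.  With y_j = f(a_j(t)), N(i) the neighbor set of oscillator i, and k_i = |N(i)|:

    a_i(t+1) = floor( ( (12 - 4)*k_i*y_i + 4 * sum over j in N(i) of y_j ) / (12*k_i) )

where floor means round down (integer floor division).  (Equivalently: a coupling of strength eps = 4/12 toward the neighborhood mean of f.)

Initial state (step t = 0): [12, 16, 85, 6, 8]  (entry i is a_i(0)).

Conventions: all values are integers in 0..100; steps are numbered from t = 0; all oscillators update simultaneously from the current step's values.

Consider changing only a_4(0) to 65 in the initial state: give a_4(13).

Simulating step by step:
t=0: [12, 16, 85, 6, 65]
t=1: [38, 38, 34, 29, 53]
t=2: [71, 70, 66, 65, 72]
t=3: [62, 63, 66, 66, 62]
t=4: [70, 69, 67, 67, 70]
t=5: [63, 64, 65, 65, 63]
t=6: [69, 69, 68, 68, 69]
t=7: [64, 64, 64, 64, 64]
t=8: [69, 69, 69, 69, 69]
t=9: [64, 64, 64, 64, 64]
t=10: [69, 69, 69, 69, 69]
t=11: [64, 64, 64, 64, 64]
t=12: [69, 69, 69, 69, 69]
t=13: [64, 64, 64, 64, 64]

Answer: a_4(13) = 64
Key observation: This trace re-runs the system from the modified initial state.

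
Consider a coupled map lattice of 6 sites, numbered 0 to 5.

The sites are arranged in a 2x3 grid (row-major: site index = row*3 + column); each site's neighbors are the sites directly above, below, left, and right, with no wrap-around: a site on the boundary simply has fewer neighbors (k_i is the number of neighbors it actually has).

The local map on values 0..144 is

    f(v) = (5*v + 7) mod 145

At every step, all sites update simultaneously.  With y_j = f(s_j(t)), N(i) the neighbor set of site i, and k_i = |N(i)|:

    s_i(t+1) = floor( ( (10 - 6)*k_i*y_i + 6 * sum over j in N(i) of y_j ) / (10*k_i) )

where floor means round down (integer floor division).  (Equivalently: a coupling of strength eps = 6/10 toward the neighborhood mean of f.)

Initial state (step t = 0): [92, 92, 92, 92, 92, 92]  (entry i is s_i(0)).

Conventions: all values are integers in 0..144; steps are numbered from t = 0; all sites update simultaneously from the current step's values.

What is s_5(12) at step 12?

Simulating step by step:
t=0: [92, 92, 92, 92, 92, 92]
t=1: [32, 32, 32, 32, 32, 32]
t=2: [22, 22, 22, 22, 22, 22]
t=3: [117, 117, 117, 117, 117, 117]
t=4: [12, 12, 12, 12, 12, 12]
t=5: [67, 67, 67, 67, 67, 67]
t=6: [52, 52, 52, 52, 52, 52]
t=7: [122, 122, 122, 122, 122, 122]
t=8: [37, 37, 37, 37, 37, 37]
t=9: [47, 47, 47, 47, 47, 47]
t=10: [97, 97, 97, 97, 97, 97]
t=11: [57, 57, 57, 57, 57, 57]
t=12: [2, 2, 2, 2, 2, 2]

Answer: s_5(12) = 2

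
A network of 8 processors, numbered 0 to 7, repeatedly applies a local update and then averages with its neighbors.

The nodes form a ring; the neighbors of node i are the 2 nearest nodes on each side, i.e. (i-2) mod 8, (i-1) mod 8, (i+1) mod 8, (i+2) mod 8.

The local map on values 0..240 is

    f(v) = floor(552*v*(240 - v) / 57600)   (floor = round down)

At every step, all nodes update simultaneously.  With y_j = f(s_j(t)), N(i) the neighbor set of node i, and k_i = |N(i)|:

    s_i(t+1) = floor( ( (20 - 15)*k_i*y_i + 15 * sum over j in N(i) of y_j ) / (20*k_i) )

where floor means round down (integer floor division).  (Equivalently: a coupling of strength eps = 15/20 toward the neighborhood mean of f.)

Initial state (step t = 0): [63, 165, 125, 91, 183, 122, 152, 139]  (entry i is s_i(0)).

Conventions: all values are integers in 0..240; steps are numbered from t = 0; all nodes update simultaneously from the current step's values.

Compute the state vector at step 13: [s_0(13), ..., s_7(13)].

Simulating step by step:
t=0: [63, 165, 125, 91, 183, 122, 152, 139]
t=1: [123, 124, 119, 124, 124, 126, 121, 125]
t=2: [137, 137, 137, 137, 137, 137, 137, 137]
t=3: [135, 135, 135, 135, 135, 135, 135, 135]
t=4: [135, 135, 135, 135, 135, 135, 135, 135]
t=5: [135, 135, 135, 135, 135, 135, 135, 135]
t=6: [135, 135, 135, 135, 135, 135, 135, 135]
t=7: [135, 135, 135, 135, 135, 135, 135, 135]
t=8: [135, 135, 135, 135, 135, 135, 135, 135]
t=9: [135, 135, 135, 135, 135, 135, 135, 135]
t=10: [135, 135, 135, 135, 135, 135, 135, 135]
t=11: [135, 135, 135, 135, 135, 135, 135, 135]
t=12: [135, 135, 135, 135, 135, 135, 135, 135]
t=13: [135, 135, 135, 135, 135, 135, 135, 135]

Answer: [135, 135, 135, 135, 135, 135, 135, 135]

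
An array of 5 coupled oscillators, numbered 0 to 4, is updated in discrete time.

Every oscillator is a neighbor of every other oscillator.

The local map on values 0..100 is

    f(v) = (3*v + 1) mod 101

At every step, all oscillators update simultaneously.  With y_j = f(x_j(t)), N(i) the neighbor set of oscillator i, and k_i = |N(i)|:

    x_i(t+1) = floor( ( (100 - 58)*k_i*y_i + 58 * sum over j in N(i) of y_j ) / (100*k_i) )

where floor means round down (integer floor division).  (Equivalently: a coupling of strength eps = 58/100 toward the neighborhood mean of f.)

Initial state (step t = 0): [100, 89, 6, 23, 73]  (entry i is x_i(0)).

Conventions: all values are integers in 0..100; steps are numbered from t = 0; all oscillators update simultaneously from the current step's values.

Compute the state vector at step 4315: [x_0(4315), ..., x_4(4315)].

Simulating step by step:
t=0: [100, 89, 6, 23, 73]
t=1: [66, 57, 44, 58, 44]
t=2: [71, 64, 53, 64, 53]
t=3: [48, 70, 61, 70, 61]
t=4: [45, 35, 55, 35, 55]
t=5: [35, 26, 43, 26, 43]
t=6: [33, 53, 40, 53, 40]
t=7: [64, 53, 42, 53, 42]
t=8: [63, 54, 45, 54, 45]
t=9: [65, 58, 50, 58, 50]
t=10: [75, 70, 63, 70, 63]
t=11: [38, 34, 56, 34, 56]
t=12: [26, 22, 41, 22, 41]
t=13: [59, 55, 43, 55, 43]
t=14: [59, 56, 46, 56, 46]
t=15: [63, 60, 52, 60, 52]
t=16: [76, 74, 67, 74, 67]
t=17: [17, 15, 10, 15, 10]
t=18: [44, 42, 38, 42, 38]
t=19: [25, 23, 20, 23, 20]
t=20: [69, 68, 65, 68, 65]
t=21: [30, 30, 55, 30, 55]
t=22: [83, 83, 76, 83, 76]
t=23: [41, 41, 36, 41, 36]
t=24: [18, 18, 14, 18, 14]
t=25: [51, 51, 48, 51, 48]
t=26: [50, 50, 47, 50, 47]
t=27: [47, 47, 44, 47, 44]
t=28: [38, 38, 35, 38, 35]
t=29: [11, 11, 8, 11, 8]
t=30: [31, 31, 28, 31, 28]
t=31: [91, 91, 88, 91, 88]
t=32: [69, 69, 66, 69, 66]
t=33: [32, 32, 57, 32, 57]
t=34: [89, 89, 82, 89, 82]
t=35: [59, 59, 54, 59, 54]
t=36: [72, 72, 68, 72, 68]
t=37: [11, 11, 8, 11, 8]

Answer: [59, 59, 54, 59, 54]
Key observation: The state at step 29, [11, 11, 8, 11, 8], reappears at step 37: the system is in a cycle of period 8 from step 29 on.  Therefore the state at step 4315 equals the state at step 29 + ((4315 - 29) mod 8) = 35, which is [59, 59, 54, 59, 54].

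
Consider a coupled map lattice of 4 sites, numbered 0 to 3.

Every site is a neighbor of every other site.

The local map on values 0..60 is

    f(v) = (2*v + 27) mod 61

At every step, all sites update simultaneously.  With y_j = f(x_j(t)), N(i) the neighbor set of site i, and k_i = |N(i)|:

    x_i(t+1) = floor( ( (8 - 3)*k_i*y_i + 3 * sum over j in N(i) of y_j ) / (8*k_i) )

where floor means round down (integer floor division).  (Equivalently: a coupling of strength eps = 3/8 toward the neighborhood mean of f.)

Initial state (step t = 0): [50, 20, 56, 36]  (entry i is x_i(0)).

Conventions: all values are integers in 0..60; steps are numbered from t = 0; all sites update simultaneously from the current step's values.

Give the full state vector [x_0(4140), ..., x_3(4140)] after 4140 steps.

Answer: [43, 44, 49, 28]
Key observation: The state at step 8, [40, 41, 15, 25], reappears at step 11: the system is in a cycle of period 3 from step 8 on.  Therefore the state at step 4140 equals the state at step 8 + ((4140 - 8) mod 3) = 9, which is [43, 44, 49, 28].

Derivation:
t=0: [50, 20, 56, 36]
t=1: [10, 11, 16, 27]
t=2: [45, 46, 51, 31]
t=3: [46, 47, 22, 32]
t=4: [48, 49, 24, 34]
t=5: [7, 8, 13, 23]
t=6: [39, 40, 45, 24]
t=7: [42, 43, 48, 27]
t=8: [40, 41, 15, 25]
t=9: [43, 44, 49, 28]
t=10: [42, 43, 17, 27]
t=11: [40, 41, 15, 25]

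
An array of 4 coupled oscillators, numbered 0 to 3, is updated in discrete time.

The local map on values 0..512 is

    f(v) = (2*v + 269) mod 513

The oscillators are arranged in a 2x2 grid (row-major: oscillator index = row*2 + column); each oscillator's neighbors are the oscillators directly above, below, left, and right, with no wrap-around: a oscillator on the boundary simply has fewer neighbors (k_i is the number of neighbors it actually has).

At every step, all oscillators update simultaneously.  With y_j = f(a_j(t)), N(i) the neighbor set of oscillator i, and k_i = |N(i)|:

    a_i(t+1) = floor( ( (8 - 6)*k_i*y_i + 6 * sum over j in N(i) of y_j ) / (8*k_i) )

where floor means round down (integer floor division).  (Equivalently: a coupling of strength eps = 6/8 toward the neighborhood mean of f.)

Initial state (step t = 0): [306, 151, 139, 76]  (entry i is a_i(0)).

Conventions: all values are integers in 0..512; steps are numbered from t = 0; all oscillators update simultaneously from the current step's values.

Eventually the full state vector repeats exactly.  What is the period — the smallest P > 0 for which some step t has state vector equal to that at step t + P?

Simulating step by step:
t=0: [306, 151, 139, 76]
t=1: [126, 310, 304, 139]
t=2: [279, 109, 106, 286]
t=3: [441, 362, 361, 445]
t=4: [390, 216, 216, 392]
t=5: [146, 65, 65, 147]
t=6: [311, 136, 136, 311]
t=7: [115, 290, 290, 115]
t=8: [376, 458, 458, 376]
t=9: [246, 420, 420, 246]
t=10: [124, 206, 206, 124]
t=11: [127, 45, 45, 127]
t=12: [271, 97, 97, 271]
t=13: [421, 339, 339, 421]
t=14: [346, 172, 172, 346]
t=15: [187, 361, 361, 187]
t=16: [391, 217, 217, 391]
t=17: [148, 66, 66, 148]
t=18: [313, 139, 139, 313]
t=19: [121, 295, 295, 121]
t=20: [387, 469, 469, 387]
t=21: [140, 58, 58, 140]
t=22: [297, 123, 123, 297]
t=23: [89, 263, 263, 89]
t=24: [323, 405, 405, 323]
t=25: [140, 314, 314, 140]
t=26: [297, 123, 123, 297]

Answer: 4
Key observation: The state at step 22, [297, 123, 123, 297], reappears at step 26 — and no state repeats earlier — so the cycle the system enters has period 4.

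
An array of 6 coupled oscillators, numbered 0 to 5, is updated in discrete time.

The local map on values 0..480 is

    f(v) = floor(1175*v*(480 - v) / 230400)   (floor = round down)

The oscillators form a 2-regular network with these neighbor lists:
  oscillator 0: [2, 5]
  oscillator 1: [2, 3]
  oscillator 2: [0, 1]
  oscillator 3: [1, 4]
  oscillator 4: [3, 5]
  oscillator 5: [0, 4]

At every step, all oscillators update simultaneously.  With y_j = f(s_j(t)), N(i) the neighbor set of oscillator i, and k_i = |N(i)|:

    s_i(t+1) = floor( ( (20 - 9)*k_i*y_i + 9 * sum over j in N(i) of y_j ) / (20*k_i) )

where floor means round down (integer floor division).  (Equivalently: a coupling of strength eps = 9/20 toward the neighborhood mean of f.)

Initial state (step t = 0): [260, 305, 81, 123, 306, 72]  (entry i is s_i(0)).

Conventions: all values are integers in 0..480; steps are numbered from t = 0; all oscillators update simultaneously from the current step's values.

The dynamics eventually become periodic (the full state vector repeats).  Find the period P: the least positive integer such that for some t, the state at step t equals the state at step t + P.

Answer: 2
Key observation: The state at step 5, [283, 283, 283, 283, 283, 283], reappears at step 7 — and no state repeats earlier — so the cycle the system enters has period 2.

Derivation:
t=0: [260, 305, 81, 123, 306, 72]
t=1: [230, 236, 216, 244, 232, 208]
t=2: [291, 292, 291, 293, 291, 290]
t=3: [280, 279, 279, 279, 280, 280]
t=4: [285, 285, 285, 285, 285, 285]
t=5: [283, 283, 283, 283, 283, 283]
t=6: [284, 284, 284, 284, 284, 284]
t=7: [283, 283, 283, 283, 283, 283]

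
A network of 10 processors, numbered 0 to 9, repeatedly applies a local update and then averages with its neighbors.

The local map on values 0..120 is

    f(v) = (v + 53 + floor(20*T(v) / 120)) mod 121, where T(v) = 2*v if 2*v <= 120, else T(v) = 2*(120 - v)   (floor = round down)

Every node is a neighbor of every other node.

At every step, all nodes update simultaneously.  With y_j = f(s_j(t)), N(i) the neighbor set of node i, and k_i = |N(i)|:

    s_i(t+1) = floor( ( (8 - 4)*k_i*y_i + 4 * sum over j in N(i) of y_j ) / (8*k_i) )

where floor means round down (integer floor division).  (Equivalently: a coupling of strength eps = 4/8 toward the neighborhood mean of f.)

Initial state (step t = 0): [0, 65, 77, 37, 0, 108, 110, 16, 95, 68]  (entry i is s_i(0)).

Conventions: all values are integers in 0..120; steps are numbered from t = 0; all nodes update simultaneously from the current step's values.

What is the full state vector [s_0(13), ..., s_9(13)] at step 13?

Answer: [42, 42, 42, 42, 42, 42, 42, 42, 42, 42]

Derivation:
t=0: [0, 65, 77, 37, 0, 108, 110, 16, 95, 68]
t=1: [49, 32, 35, 70, 49, 45, 45, 58, 41, 33]
t=2: [101, 91, 93, 57, 101, 99, 99, 53, 96, 92]
t=3: [33, 30, 31, 20, 33, 33, 33, 17, 32, 31]
t=4: [94, 92, 92, 86, 94, 94, 94, 84, 93, 92]
t=5: [33, 32, 32, 31, 33, 33, 33, 30, 33, 32]
t=6: [96, 95, 95, 94, 96, 96, 96, 94, 96, 95]
t=7: [35, 35, 35, 34, 35, 35, 35, 34, 35, 35]
t=8: [98, 98, 98, 98, 98, 98, 98, 98, 98, 98]
t=9: [37, 37, 37, 37, 37, 37, 37, 37, 37, 37]
t=10: [102, 102, 102, 102, 102, 102, 102, 102, 102, 102]
t=11: [40, 40, 40, 40, 40, 40, 40, 40, 40, 40]
t=12: [106, 106, 106, 106, 106, 106, 106, 106, 106, 106]
t=13: [42, 42, 42, 42, 42, 42, 42, 42, 42, 42]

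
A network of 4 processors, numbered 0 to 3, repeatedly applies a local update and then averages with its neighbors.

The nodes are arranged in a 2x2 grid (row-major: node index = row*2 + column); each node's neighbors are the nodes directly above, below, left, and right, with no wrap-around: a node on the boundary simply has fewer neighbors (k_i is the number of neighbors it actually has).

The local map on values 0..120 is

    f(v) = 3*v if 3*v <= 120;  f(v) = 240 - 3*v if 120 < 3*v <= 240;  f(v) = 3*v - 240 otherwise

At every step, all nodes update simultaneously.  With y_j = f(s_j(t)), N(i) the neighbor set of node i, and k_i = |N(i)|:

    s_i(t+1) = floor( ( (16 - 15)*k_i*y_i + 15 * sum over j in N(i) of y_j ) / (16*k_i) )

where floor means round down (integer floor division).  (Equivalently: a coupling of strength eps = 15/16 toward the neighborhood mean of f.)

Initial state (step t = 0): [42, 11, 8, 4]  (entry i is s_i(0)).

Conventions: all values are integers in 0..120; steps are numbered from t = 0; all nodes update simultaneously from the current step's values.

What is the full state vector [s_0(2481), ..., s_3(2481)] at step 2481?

Answer: [91, 106, 106, 91]
Key observation: The state at step 17, [20, 99, 99, 20], reappears at step 29: the system is in a cycle of period 12 from step 17 on.  Therefore the state at step 2481 equals the state at step 17 + ((2481 - 17) mod 12) = 21, which is [91, 106, 106, 91].

Derivation:
t=0: [42, 11, 8, 4]
t=1: [33, 61, 60, 27]
t=2: [61, 87, 88, 59]
t=3: [24, 57, 57, 25]
t=4: [69, 73, 73, 69]
t=5: [21, 32, 32, 21]
t=6: [93, 65, 65, 93]
t=7: [44, 39, 39, 44]
t=8: [116, 108, 108, 116]
t=9: [85, 106, 106, 85]
t=10: [74, 18, 18, 74]
t=11: [51, 20, 20, 51]
t=12: [61, 85, 85, 61]
t=13: [17, 54, 54, 17]
t=14: [76, 52, 52, 76]
t=15: [79, 16, 16, 79]
t=16: [45, 5, 5, 45]
t=17: [20, 99, 99, 20]
t=18: [57, 59, 59, 57]
t=19: [63, 68, 68, 63]
t=20: [36, 50, 50, 36]
t=21: [91, 106, 106, 91]
t=22: [75, 35, 35, 75]
t=23: [99, 20, 20, 99]
t=24: [59, 57, 57, 59]
t=25: [68, 63, 63, 68]
t=26: [50, 36, 36, 50]
t=27: [106, 91, 91, 106]
t=28: [35, 75, 75, 35]
t=29: [20, 99, 99, 20]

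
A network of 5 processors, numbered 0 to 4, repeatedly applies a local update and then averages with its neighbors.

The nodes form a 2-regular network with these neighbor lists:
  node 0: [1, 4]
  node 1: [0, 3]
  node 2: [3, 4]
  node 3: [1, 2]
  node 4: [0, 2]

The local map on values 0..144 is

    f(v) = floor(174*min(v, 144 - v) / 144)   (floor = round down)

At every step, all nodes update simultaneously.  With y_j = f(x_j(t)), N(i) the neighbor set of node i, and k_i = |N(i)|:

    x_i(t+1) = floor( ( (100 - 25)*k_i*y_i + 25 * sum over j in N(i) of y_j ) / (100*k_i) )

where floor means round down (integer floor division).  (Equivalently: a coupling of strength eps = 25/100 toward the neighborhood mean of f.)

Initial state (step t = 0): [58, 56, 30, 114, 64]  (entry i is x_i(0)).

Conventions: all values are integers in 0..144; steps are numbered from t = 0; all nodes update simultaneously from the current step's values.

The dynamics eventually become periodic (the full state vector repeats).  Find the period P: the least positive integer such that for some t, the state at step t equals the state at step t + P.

Answer: 6
Key observation: The state at step 18, [84, 84, 84, 84, 84], reappears at step 24 — and no state repeats earlier — so the cycle the system enters has period 6.

Derivation:
t=0: [58, 56, 30, 114, 64]
t=1: [70, 63, 41, 39, 71]
t=2: [83, 73, 53, 50, 80]
t=3: [75, 80, 65, 63, 74]
t=4: [82, 77, 78, 76, 83]
t=5: [74, 79, 78, 81, 73]
t=6: [83, 78, 79, 76, 84]
t=7: [73, 78, 77, 81, 72]
t=8: [84, 79, 80, 76, 85]
t=9: [72, 77, 76, 80, 71]
t=10: [85, 80, 81, 78, 84]
t=11: [71, 76, 75, 78, 72]
t=12: [84, 82, 83, 79, 86]
t=13: [72, 74, 73, 76, 70]
t=14: [86, 84, 84, 82, 84]
t=15: [70, 72, 72, 73, 71]
t=16: [84, 86, 86, 85, 85]
t=17: [71, 70, 70, 70, 71]
t=18: [84, 84, 84, 84, 84]
t=19: [72, 72, 72, 72, 72]
t=20: [87, 87, 87, 87, 87]
t=21: [68, 68, 68, 68, 68]
t=22: [82, 82, 82, 82, 82]
t=23: [74, 74, 74, 74, 74]
t=24: [84, 84, 84, 84, 84]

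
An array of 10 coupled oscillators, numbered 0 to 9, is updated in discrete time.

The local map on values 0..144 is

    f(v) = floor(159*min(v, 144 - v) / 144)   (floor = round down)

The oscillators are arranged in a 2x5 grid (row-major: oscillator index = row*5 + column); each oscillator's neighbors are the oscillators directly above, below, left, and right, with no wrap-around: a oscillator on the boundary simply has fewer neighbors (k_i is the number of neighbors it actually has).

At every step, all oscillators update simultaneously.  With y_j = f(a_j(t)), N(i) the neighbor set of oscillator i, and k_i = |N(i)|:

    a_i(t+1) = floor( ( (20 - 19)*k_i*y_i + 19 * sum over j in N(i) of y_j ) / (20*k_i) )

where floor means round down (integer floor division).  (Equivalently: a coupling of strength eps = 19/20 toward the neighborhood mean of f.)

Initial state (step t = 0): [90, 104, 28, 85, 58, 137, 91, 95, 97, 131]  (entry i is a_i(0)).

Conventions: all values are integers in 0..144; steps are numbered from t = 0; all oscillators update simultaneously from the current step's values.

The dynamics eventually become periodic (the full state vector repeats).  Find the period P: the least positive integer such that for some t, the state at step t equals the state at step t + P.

Answer: 2
Key observation: The state at step 9, [76, 77, 74, 77, 72, 77, 76, 77, 73, 77], reappears at step 11 — and no state repeats earlier — so the cycle the system enters has period 2.

Derivation:
t=0: [90, 104, 28, 85, 58, 137, 91, 95, 97, 131]
t=1: [27, 48, 53, 49, 40, 55, 36, 46, 44, 55]
t=2: [55, 42, 52, 50, 56, 35, 53, 48, 54, 46]
t=3: [42, 57, 51, 58, 52, 57, 46, 57, 52, 59]
t=4: [61, 51, 62, 57, 64, 48, 61, 54, 63, 57]
t=5: [55, 66, 59, 68, 62, 66, 56, 67, 61, 69]
t=6: [71, 62, 72, 67, 75, 61, 71, 64, 74, 67]
t=7: [68, 77, 70, 77, 73, 77, 68, 77, 72, 76]
t=8: [73, 75, 73, 77, 74, 74, 73, 76, 73, 78]
t=9: [76, 77, 74, 77, 72, 77, 76, 77, 73, 77]
t=10: [73, 75, 73, 77, 73, 74, 73, 76, 73, 78]
t=11: [76, 77, 74, 77, 72, 77, 76, 77, 73, 77]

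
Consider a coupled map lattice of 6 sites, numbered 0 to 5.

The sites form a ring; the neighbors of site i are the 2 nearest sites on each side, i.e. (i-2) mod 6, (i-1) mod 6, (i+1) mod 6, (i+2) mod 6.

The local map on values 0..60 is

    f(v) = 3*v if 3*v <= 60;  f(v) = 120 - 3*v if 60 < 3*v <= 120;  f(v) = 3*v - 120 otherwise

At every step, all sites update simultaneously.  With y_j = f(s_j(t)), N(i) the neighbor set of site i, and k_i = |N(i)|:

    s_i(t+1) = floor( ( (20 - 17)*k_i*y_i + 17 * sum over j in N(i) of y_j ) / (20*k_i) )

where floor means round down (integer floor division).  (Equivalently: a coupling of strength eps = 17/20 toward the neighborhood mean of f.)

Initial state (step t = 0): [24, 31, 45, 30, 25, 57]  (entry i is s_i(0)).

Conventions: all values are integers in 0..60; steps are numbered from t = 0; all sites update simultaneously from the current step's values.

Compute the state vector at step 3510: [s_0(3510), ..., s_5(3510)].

Simulating step by step:
t=0: [24, 31, 45, 30, 25, 57]
t=1: [36, 34, 34, 33, 37, 39]
t=2: [12, 14, 15, 13, 12, 13]
t=3: [39, 40, 39, 40, 39, 38]
t=4: [3, 2, 1, 2, 3, 2]
t=5: [6, 6, 6, 6, 6, 7]
t=6: [18, 18, 18, 18, 18, 18]
t=7: [54, 54, 54, 54, 54, 54]
t=8: [42, 42, 42, 42, 42, 42]
t=9: [6, 6, 6, 6, 6, 6]
t=10: [18, 18, 18, 18, 18, 18]

Answer: [18, 18, 18, 18, 18, 18]
Key observation: The state at step 6, [18, 18, 18, 18, 18, 18], reappears at step 10: the system is in a cycle of period 4 from step 6 on.  Therefore the state at step 3510 equals the state at step 6 + ((3510 - 6) mod 4) = 6, which is [18, 18, 18, 18, 18, 18].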